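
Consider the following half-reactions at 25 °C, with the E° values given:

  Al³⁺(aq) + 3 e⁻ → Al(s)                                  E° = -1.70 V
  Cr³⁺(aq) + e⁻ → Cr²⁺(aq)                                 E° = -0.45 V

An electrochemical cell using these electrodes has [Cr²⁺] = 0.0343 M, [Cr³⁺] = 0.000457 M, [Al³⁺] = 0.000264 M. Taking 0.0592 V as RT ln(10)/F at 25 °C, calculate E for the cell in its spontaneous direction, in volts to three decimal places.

+1.210 V

Cr³⁺/Cr²⁺ is the cathode (higher E°), Al³⁺/Al the anode: E°cell = -0.45 − (-1.70) = +1.25 V, n = 3.
Overall: 3 Cr³⁺(aq) + Al(s) → 3 Cr²⁺(aq) + Al³⁺(aq)
Q = [Cr²⁺]^3·[Al³⁺] / ([Cr³⁺]^3); log Q = 2.048.
E = E° − (0.0592/n) log Q = +1.25 − (0.0592/3)(2.048) = +1.210 V.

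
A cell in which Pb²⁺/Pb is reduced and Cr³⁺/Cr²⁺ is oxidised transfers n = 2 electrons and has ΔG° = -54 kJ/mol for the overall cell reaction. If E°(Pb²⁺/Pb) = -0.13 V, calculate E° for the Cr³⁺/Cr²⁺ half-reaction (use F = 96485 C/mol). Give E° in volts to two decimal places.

-0.41 V

E°cell = −ΔG°/(nF) = −(-54×10³)/((2)(96485)) = +0.280 V.
Since Pb²⁺/Pb is the cathode and Cr³⁺/Cr²⁺ the anode, E°cell = E°(Pb²⁺/Pb) − E°(Cr³⁺/Cr²⁺).
So E°(Cr³⁺/Cr²⁺) = E°(Pb²⁺/Pb) − E°cell = (-0.13) − (+0.280) = -0.41 V.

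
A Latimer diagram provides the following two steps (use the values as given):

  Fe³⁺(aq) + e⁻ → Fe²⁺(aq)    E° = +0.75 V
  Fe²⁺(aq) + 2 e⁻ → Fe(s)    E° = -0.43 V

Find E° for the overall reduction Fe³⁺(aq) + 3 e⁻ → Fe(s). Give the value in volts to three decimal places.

Standard free energies of sequential steps add: ΔG°₃ = ΔG°₁ + ΔG°₂, so n₃E°₃ = n₁E°₁ + n₂E°₂.
E°₃ = (1×+0.75 + 2×-0.43) / 3 = (-0.110) / 3 = -0.037 V.

-0.037 V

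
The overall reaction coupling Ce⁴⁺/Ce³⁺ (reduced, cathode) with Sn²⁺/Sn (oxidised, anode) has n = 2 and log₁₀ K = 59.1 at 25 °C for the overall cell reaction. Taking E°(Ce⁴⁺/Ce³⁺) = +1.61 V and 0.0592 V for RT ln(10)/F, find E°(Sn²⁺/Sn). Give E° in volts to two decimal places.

-0.14 V

E°cell = (0.0592/n)·log K = (0.0592/2)(59.1) = +1.749 V.
Since Ce⁴⁺/Ce³⁺ is the cathode and Sn²⁺/Sn the anode, E°cell = E°(Ce⁴⁺/Ce³⁺) − E°(Sn²⁺/Sn).
So E°(Sn²⁺/Sn) = E°(Ce⁴⁺/Ce³⁺) − E°cell = (+1.61) − (+1.749) = -0.14 V.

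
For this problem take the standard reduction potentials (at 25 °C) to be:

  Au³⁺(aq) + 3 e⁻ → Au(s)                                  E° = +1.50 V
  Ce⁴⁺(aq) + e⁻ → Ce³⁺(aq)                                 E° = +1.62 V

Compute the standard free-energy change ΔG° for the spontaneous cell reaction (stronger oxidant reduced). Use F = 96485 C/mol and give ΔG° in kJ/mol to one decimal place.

-34.7 kJ/mol

Ce⁴⁺/Ce³⁺ (E° = +1.62 V) is the cathode; Au³⁺/Au (E° = +1.50 V) is the anode, so E°cell = +0.12 V.
Balancing electrons gives n = 3 (lcm of 1 and 3).
ΔG° = −nFE° = −(3)(96485)(+0.12) = -34,735 J = -34.7 kJ/mol.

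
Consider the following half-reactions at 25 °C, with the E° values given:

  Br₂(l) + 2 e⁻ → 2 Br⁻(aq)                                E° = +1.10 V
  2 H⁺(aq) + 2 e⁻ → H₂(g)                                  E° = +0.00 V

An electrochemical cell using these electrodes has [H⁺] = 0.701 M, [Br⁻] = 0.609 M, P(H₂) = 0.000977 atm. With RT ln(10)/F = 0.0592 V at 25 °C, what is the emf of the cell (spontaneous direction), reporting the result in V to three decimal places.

+1.033 V

Br₂/Br⁻ is the cathode (higher E°), H⁺/H₂ the anode: E°cell = +1.10 − (+0.00) = +1.10 V, n = 2.
Overall: Br₂(l) + H₂(g) → 2 Br⁻(aq) + 2 H⁺(aq)
Q = [Br⁻]^2·[H⁺]^2 / (P(H₂)); log Q = 2.271.
E = E° − (0.0592/n) log Q = +1.10 − (0.0592/2)(2.271) = +1.033 V.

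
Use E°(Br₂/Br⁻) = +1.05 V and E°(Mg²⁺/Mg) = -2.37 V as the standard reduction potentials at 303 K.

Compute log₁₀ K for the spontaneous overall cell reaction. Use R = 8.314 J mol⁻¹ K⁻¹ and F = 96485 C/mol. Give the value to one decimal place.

Cathode: Br₂/Br⁻; anode: Mg²⁺/Mg. E°cell = (+1.05) − (-2.37) = +3.42 V, with n = 2.
ΔG° = −nFE° = −RT ln K, so ln K = nFE°/(RT) = (2)(96485)(+3.42) / ((8.314)(303)) = 261.977.
log₁₀ K = 261.977 / ln 10 = 113.8.

113.8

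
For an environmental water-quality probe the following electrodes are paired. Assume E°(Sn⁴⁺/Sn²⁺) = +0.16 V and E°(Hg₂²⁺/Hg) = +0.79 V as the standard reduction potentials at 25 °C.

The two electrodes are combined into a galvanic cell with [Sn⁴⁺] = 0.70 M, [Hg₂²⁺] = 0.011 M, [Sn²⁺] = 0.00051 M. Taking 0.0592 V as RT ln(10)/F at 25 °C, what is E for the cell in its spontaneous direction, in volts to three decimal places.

Hg₂²⁺/Hg is the cathode (higher E°), Sn⁴⁺/Sn²⁺ the anode: E°cell = +0.79 − (+0.16) = +0.63 V, n = 2.
Overall: Hg₂²⁺(aq) + Sn²⁺(aq) → 2 Hg(l) + Sn⁴⁺(aq)
Q = [Sn⁴⁺] / ([Hg₂²⁺]·[Sn²⁺]); log Q = 5.096.
E = E° − (0.0592/n) log Q = +0.63 − (0.0592/2)(5.096) = +0.479 V.

+0.479 V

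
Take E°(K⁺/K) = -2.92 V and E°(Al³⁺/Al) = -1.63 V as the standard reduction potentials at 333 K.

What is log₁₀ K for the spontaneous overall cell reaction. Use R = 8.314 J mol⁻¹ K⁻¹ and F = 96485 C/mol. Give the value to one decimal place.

Cathode: Al³⁺/Al; anode: K⁺/K. E°cell = (-1.63) − (-2.92) = +1.29 V, with n = 3.
ΔG° = −nFE° = −RT ln K, so ln K = nFE°/(RT) = (3)(96485)(+1.29) / ((8.314)(333)) = 134.870.
log₁₀ K = 134.870 / ln 10 = 58.6.

58.6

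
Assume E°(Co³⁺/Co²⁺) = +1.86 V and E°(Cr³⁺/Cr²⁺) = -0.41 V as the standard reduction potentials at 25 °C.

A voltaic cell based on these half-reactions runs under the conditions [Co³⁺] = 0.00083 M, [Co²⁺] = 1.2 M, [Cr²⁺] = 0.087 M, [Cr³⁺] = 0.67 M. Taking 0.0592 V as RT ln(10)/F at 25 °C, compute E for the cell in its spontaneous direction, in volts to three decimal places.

+2.030 V

Co³⁺/Co²⁺ is the cathode (higher E°), Cr³⁺/Cr²⁺ the anode: E°cell = +1.86 − (-0.41) = +2.27 V, n = 1.
Overall: Co³⁺(aq) + Cr²⁺(aq) → Co²⁺(aq) + Cr³⁺(aq)
Q = [Co²⁺]·[Cr³⁺] / ([Co³⁺]·[Cr²⁺]); log Q = 4.047.
E = E° − (0.0592/n) log Q = +2.27 − (0.0592/1)(4.047) = +2.030 V.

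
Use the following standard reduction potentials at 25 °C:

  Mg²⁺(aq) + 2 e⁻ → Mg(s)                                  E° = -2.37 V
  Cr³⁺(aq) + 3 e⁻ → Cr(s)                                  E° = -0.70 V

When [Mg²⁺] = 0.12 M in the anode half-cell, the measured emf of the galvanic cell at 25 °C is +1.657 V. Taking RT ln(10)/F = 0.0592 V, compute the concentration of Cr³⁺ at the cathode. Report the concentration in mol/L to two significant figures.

0.0091 M

Cr³⁺/Cr is the cathode, Mg²⁺/Mg the anode: E°cell = +1.67 V, n = 6.
Overall reaction: 2 Cr³⁺(aq) + 3 Mg(s) → 2 Cr(s) + 3 Mg²⁺(aq); Q = [Mg²⁺]^3/[Cr³⁺]^2.
From E = E° − (0.0592/n) log Q: log Q = (E° − E)·n/0.0592 = (+1.67 − (+1.657))·6/0.0592 = 1.3176.
So 2·log[Cr³⁺] = 3·log(0.12) − log Q = -2.7625 − (1.3176) = -4.0801; log[Cr³⁺] = -4.0801 / 2 = -2.0400; [Cr³⁺] = 10^(-2.0400) ≈ 0.0091 M.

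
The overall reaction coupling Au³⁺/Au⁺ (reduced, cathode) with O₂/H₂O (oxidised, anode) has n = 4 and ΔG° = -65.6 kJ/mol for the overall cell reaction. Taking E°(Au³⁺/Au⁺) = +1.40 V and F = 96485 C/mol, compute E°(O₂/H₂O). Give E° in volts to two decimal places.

E°cell = −ΔG°/(nF) = −(-65.6×10³)/((4)(96485)) = +0.170 V.
Since Au³⁺/Au⁺ is the cathode and O₂/H₂O the anode, E°cell = E°(Au³⁺/Au⁺) − E°(O₂/H₂O).
So E°(O₂/H₂O) = E°(Au³⁺/Au⁺) − E°cell = (+1.40) − (+0.170) = +1.23 V.

+1.23 V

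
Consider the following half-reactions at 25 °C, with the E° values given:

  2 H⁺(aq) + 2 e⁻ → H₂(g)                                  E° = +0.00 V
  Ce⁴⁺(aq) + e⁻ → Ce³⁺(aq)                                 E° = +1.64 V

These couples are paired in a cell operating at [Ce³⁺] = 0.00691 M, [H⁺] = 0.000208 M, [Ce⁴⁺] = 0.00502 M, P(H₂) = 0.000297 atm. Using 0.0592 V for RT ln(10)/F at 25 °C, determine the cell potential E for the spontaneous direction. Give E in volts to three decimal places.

+1.745 V

Ce⁴⁺/Ce³⁺ is the cathode (higher E°), H⁺/H₂ the anode: E°cell = +1.64 − (+0.00) = +1.64 V, n = 2.
Overall: 2 Ce⁴⁺(aq) + H₂(g) → 2 Ce³⁺(aq) + 2 H⁺(aq)
Q = [Ce³⁺]^2·[H⁺]^2 / ([Ce⁴⁺]^2·P(H₂)); log Q = -3.559.
E = E° − (0.0592/n) log Q = +1.64 − (0.0592/2)(-3.559) = +1.745 V.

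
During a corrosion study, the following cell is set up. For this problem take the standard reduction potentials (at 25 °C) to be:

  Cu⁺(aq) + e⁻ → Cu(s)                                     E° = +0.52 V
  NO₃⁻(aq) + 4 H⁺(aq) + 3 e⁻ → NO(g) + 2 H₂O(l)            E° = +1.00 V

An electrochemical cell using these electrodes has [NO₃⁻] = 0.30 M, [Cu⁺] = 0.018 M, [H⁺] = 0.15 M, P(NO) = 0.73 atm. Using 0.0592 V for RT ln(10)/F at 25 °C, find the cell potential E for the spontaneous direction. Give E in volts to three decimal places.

NO₃⁻/NO is the cathode (higher E°), Cu⁺/Cu the anode: E°cell = +1.00 − (+0.52) = +0.48 V, n = 3.
Overall: NO₃⁻(aq) + 4 H⁺(aq) + 3 Cu(s) → NO(g) + 2 H₂O(l) + 3 Cu⁺(aq)
Q = P(NO)·[Cu⁺]^3 / ([NO₃⁻]·[H⁺]^4); log Q = -1.552.
E = E° − (0.0592/n) log Q = +0.48 − (0.0592/3)(-1.552) = +0.511 V.

+0.511 V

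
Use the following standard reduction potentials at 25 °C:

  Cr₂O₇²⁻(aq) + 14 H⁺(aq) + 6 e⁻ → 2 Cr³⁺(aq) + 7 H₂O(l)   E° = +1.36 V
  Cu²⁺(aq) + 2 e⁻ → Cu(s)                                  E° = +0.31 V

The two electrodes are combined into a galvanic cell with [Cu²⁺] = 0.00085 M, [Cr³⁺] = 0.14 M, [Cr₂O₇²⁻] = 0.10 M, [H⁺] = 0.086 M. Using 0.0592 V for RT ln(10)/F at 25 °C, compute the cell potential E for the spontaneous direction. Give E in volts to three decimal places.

Cr₂O₇²⁻/Cr³⁺ is the cathode (higher E°), Cu²⁺/Cu the anode: E°cell = +1.36 − (+0.31) = +1.05 V, n = 6.
Overall: Cr₂O₇²⁻(aq) + 14 H⁺(aq) + 3 Cu(s) → 2 Cr³⁺(aq) + 7 H₂O(l) + 3 Cu²⁺(aq)
Q = [Cr³⁺]^2·[Cu²⁺]^3 / ([Cr₂O₇²⁻]·[H⁺]^14); log Q = 4.998.
E = E° − (0.0592/n) log Q = +1.05 − (0.0592/6)(4.998) = +1.001 V.

+1.001 V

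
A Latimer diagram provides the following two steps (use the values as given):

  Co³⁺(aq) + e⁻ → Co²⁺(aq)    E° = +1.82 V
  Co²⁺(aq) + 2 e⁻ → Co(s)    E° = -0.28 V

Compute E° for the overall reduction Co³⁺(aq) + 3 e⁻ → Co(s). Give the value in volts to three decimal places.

Since ΔG° = −nFE° is additive over sequential reductions, n₃E°₃ = n₁E°₁ + n₂E°₂.
E°₃ = (1×+1.82 + 2×-0.28) / 3 = (+1.260) / 3 = +0.420 V.

+0.420 V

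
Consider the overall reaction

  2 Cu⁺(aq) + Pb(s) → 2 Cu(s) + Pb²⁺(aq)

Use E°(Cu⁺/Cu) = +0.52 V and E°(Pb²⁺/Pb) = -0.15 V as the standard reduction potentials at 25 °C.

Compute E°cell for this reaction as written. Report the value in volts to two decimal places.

+0.67 V

The Cu⁺/Cu couple has the higher reduction potential, so it is the cathode; Pb²⁺/Pb is oxidised at the anode.
E°cell = E°(cathode) − E°(anode) = (+0.52) − (-0.15) = +0.67 V.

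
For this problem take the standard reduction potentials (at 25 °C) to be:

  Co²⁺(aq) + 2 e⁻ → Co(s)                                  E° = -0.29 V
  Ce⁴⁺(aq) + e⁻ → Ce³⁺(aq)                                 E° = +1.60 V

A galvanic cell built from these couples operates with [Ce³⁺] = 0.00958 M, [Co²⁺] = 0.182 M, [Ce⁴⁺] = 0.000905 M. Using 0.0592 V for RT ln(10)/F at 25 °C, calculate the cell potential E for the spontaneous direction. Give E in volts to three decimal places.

+1.851 V

Ce⁴⁺/Ce³⁺ is the cathode (higher E°), Co²⁺/Co the anode: E°cell = +1.60 − (-0.29) = +1.89 V, n = 2.
Overall: 2 Ce⁴⁺(aq) + Co(s) → 2 Ce³⁺(aq) + Co²⁺(aq)
Q = [Ce³⁺]^2·[Co²⁺] / ([Ce⁴⁺]^2); log Q = 1.310.
E = E° − (0.0592/n) log Q = +1.89 − (0.0592/2)(1.310) = +1.851 V.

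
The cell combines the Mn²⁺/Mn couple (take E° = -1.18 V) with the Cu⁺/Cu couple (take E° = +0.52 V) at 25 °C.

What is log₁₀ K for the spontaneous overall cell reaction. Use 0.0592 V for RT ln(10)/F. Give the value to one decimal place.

57.4

Cathode: Cu⁺/Cu; anode: Mn²⁺/Mn. E°cell = +1.70 V, n = 2.
log K = nE°cell / 0.0592 = (2)(+1.70) / 0.0592 = 57.4.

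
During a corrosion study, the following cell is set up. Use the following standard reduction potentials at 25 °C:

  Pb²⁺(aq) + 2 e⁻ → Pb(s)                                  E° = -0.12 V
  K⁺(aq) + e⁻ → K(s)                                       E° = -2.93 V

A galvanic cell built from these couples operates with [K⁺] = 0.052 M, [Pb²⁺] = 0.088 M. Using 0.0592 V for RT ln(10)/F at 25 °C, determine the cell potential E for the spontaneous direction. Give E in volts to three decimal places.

+2.855 V

Pb²⁺/Pb is the cathode (higher E°), K⁺/K the anode: E°cell = -0.12 − (-2.93) = +2.81 V, n = 2.
Overall: Pb²⁺(aq) + 2 K(s) → Pb(s) + 2 K⁺(aq)
Q = [K⁺]^2 / ([Pb²⁺]); log Q = -1.512.
E = E° − (0.0592/n) log Q = +2.81 − (0.0592/2)(-1.512) = +2.855 V.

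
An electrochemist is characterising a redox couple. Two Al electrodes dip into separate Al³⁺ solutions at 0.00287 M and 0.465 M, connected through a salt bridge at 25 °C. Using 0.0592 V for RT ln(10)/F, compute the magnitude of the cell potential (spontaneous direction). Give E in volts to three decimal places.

For a concentration cell E°cell = 0. The 0.465 M side is the cathode (reduction is favoured where [Al³⁺] is higher).
With n = 3, E = −(0.0592/3) log([Al³⁺]ₐₙ/[Al³⁺]꜀ₐₜ) = −(0.0592/3) log(0.00287/0.465) = −(0.0592/3)(-2.210) = +0.044 V.

+0.044 V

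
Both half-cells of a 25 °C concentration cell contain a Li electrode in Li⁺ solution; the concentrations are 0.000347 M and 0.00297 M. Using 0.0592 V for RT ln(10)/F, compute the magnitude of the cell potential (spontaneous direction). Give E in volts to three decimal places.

For a concentration cell E°cell = 0. The 0.00297 M side is the cathode (reduction is favoured where [Li⁺] is higher).
With n = 1, E = −(0.0592/1) log([Li⁺]ₐₙ/[Li⁺]꜀ₐₜ) = −(0.0592/1) log(0.000347/0.00297) = −(0.0592/1)(-0.932) = +0.055 V.

+0.055 V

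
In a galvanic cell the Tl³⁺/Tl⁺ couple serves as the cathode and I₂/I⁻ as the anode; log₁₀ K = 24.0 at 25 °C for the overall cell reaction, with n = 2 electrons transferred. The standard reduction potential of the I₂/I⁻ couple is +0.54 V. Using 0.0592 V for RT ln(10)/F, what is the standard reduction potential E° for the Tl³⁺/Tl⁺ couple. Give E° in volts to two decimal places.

+1.25 V

E°cell = (0.0592/n)·log K = (0.0592/2)(24.0) = +0.710 V.
Since Tl³⁺/Tl⁺ is the cathode and I₂/I⁻ the anode, E°cell = E°(Tl³⁺/Tl⁺) − E°(I₂/I⁻).
So E°(Tl³⁺/Tl⁺) = E°cell + E°(I₂/I⁻) = +0.710 + (+0.54) = +1.25 V.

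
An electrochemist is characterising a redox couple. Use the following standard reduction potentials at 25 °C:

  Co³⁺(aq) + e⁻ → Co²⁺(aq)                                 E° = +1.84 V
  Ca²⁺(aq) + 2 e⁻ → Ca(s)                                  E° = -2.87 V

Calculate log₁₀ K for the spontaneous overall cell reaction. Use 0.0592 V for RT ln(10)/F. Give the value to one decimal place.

Cathode: Co³⁺/Co²⁺; anode: Ca²⁺/Ca. E°cell = +4.71 V, n = 2.
log K = nE°cell / 0.0592 = (2)(+4.71) / 0.0592 = 159.1.

159.1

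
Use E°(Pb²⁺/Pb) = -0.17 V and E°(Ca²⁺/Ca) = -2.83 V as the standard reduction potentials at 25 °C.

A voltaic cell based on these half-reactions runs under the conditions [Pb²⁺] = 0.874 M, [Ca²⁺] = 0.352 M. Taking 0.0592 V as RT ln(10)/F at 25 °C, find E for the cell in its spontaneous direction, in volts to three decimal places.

Pb²⁺/Pb is the cathode (higher E°), Ca²⁺/Ca the anode: E°cell = -0.17 − (-2.83) = +2.66 V, n = 2.
Overall: Pb²⁺(aq) + Ca(s) → Pb(s) + Ca²⁺(aq)
Q = [Ca²⁺] / ([Pb²⁺]); log Q = -0.395.
E = E° − (0.0592/n) log Q = +2.66 − (0.0592/2)(-0.395) = +2.672 V.

+2.672 V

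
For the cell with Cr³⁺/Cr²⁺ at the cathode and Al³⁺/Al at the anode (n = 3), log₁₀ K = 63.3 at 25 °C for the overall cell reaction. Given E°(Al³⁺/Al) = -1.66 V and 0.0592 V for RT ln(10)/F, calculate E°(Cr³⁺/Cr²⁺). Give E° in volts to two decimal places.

-0.41 V

E°cell = (0.0592/n)·log K = (0.0592/3)(63.3) = +1.249 V.
Since Cr³⁺/Cr²⁺ is the cathode and Al³⁺/Al the anode, E°cell = E°(Cr³⁺/Cr²⁺) − E°(Al³⁺/Al).
So E°(Cr³⁺/Cr²⁺) = E°cell + E°(Al³⁺/Al) = +1.249 + (-1.66) = -0.41 V.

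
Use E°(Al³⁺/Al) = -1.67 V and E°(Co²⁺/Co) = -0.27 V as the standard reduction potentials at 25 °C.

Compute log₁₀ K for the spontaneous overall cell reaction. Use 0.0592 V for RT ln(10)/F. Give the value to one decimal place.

141.9

Cathode: Co²⁺/Co; anode: Al³⁺/Al. E°cell = +1.40 V, n = 6.
log K = nE°cell / 0.0592 = (6)(+1.40) / 0.0592 = 141.9.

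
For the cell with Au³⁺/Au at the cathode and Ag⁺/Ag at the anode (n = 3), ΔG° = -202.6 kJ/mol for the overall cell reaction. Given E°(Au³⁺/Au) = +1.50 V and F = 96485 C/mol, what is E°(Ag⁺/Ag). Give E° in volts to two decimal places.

+0.80 V

E°cell = −ΔG°/(nF) = −(-202.6×10³)/((3)(96485)) = +0.700 V.
Since Au³⁺/Au is the cathode and Ag⁺/Ag the anode, E°cell = E°(Au³⁺/Au) − E°(Ag⁺/Ag).
So E°(Ag⁺/Ag) = E°(Au³⁺/Au) − E°cell = (+1.50) − (+0.700) = +0.80 V.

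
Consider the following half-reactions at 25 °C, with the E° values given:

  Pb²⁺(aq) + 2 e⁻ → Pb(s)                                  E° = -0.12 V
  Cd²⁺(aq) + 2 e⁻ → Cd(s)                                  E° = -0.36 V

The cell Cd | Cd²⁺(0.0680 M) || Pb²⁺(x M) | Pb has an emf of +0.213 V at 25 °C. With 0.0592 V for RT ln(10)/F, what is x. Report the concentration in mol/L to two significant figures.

0.0083 M

Pb²⁺/Pb is the cathode, Cd²⁺/Cd the anode: E°cell = +0.24 V, n = 2.
Overall reaction: Pb²⁺(aq) + Cd(s) → Pb(s) + Cd²⁺(aq); Q = [Cd²⁺]^1/[Pb²⁺]^1.
From E = E° − (0.0592/n) log Q: log Q = (E° − E)·n/0.0592 = (+0.24 − (+0.213))·2/0.0592 = 0.9122.
So 1·log[Pb²⁺] = 1·log(0.068) − log Q = -1.1675 − (0.9122) = -2.0797; [Pb²⁺] = 10^(-2.0797) ≈ 0.0083 M.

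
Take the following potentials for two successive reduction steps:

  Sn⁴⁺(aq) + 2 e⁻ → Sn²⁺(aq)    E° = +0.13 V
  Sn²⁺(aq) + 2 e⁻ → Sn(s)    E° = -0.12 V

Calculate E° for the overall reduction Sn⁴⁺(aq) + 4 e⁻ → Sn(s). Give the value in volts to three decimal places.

Since ΔG° = −nFE° is additive over sequential reductions, n₃E°₃ = n₁E°₁ + n₂E°₂.
E°₃ = (2×+0.13 + 2×-0.12) / 4 = (+0.020) / 4 = +0.005 V.

+0.005 V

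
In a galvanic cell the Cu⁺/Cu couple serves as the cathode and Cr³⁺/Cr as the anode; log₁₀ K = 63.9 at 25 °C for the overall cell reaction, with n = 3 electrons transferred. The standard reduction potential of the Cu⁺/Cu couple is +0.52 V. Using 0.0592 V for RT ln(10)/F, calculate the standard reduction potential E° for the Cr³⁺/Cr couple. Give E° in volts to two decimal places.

-0.74 V

E°cell = (0.0592/n)·log K = (0.0592/3)(63.9) = +1.261 V.
Since Cu⁺/Cu is the cathode and Cr³⁺/Cr the anode, E°cell = E°(Cu⁺/Cu) − E°(Cr³⁺/Cr).
So E°(Cr³⁺/Cr) = E°(Cu⁺/Cu) − E°cell = (+0.52) − (+1.261) = -0.74 V.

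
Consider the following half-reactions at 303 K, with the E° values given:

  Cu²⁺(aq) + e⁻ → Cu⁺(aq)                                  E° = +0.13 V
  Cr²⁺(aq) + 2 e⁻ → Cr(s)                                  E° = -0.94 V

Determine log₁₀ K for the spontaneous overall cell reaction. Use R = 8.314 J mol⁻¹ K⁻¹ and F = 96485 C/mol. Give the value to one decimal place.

Cathode: Cu²⁺/Cu⁺; anode: Cr²⁺/Cr. E°cell = (+0.13) − (-0.94) = +1.07 V, with n = 2.
ΔG° = −nFE° = −RT ln K, so ln K = nFE°/(RT) = (2)(96485)(+1.07) / ((8.314)(303)) = 81.964.
log₁₀ K = 81.964 / ln 10 = 35.6.

35.6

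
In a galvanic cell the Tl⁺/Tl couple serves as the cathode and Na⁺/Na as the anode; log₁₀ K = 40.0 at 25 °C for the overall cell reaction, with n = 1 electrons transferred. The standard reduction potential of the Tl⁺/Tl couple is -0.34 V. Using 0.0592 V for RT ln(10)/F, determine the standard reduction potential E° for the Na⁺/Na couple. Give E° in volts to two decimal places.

-2.71 V

E°cell = (0.0592/n)·log K = (0.0592/1)(40.0) = +2.368 V.
Since Tl⁺/Tl is the cathode and Na⁺/Na the anode, E°cell = E°(Tl⁺/Tl) − E°(Na⁺/Na).
So E°(Na⁺/Na) = E°(Tl⁺/Tl) − E°cell = (-0.34) − (+2.368) = -2.71 V.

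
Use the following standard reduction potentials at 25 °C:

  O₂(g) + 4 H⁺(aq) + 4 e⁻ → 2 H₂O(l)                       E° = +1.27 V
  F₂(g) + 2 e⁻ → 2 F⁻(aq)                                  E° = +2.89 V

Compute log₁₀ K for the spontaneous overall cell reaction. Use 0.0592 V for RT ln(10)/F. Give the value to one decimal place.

109.5

Cathode: F₂/F⁻; anode: O₂/H₂O. E°cell = +1.62 V, n = 4.
log K = nE°cell / 0.0592 = (4)(+1.62) / 0.0592 = 109.5.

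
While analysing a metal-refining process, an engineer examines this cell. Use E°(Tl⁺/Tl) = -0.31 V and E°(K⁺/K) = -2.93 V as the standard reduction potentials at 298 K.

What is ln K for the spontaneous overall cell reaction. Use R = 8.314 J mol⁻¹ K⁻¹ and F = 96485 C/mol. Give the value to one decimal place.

102.0

Cathode: Tl⁺/Tl; anode: K⁺/K. E°cell = (-0.31) − (-2.93) = +2.62 V, with n = 1.
ΔG° = −nFE° = −RT ln K, so ln K = nFE°/(RT) = (1)(96485)(+2.62) / ((8.314)(298)) = 102.032.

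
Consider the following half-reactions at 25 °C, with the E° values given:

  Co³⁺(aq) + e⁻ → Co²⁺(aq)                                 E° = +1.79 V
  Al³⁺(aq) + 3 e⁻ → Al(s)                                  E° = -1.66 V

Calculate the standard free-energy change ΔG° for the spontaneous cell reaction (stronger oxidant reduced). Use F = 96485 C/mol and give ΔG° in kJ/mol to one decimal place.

Co³⁺/Co²⁺ (E° = +1.79 V) is the cathode; Al³⁺/Al (E° = -1.66 V) is the anode, so E°cell = +3.45 V.
Balancing electrons gives n = 3 (lcm of 1 and 3).
ΔG° = −nFE° = −(3)(96485)(+3.45) = -998,620 J = -998.6 kJ/mol.

-998.6 kJ/mol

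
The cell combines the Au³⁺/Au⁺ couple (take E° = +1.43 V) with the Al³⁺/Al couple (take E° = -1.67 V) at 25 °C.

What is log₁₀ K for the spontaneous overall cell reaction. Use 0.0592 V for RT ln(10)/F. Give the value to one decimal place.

Cathode: Au³⁺/Au⁺; anode: Al³⁺/Al. E°cell = +3.10 V, n = 6.
log K = nE°cell / 0.0592 = (6)(+3.10) / 0.0592 = 314.2.

314.2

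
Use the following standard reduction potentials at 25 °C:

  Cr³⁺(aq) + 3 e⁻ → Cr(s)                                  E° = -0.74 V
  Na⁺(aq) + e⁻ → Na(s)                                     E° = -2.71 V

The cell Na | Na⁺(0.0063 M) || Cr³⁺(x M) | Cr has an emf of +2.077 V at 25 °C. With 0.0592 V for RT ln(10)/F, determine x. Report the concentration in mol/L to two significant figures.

Cr³⁺/Cr is the cathode, Na⁺/Na the anode: E°cell = +1.97 V, n = 3.
Overall reaction: Cr³⁺(aq) + 3 Na(s) → Cr(s) + 3 Na⁺(aq); Q = [Na⁺]^3/[Cr³⁺]^1.
From E = E° − (0.0592/n) log Q: log Q = (E° − E)·n/0.0592 = (+1.97 − (+2.077))·3/0.0592 = -5.4223.
So 1·log[Cr³⁺] = 3·log(0.0063) − log Q = -6.6020 − (-5.4223) = -1.1797; [Cr³⁺] = 10^(-1.1797) ≈ 0.066 M.

0.066 M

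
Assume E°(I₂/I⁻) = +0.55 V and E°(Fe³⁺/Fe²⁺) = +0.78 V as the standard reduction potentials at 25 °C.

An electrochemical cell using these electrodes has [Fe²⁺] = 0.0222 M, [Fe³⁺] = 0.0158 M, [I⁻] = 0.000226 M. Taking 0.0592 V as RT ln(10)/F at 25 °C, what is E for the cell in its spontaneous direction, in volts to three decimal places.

Fe³⁺/Fe²⁺ is the cathode (higher E°), I₂/I⁻ the anode: E°cell = +0.78 − (+0.55) = +0.23 V, n = 2.
Overall: 2 Fe³⁺(aq) + 2 I⁻(aq) → 2 Fe²⁺(aq) + I₂(s)
Q = [Fe²⁺]^2 / ([Fe³⁺]^2·[I⁻]^2); log Q = 7.587.
E = E° − (0.0592/n) log Q = +0.23 − (0.0592/2)(7.587) = +0.005 V.

+0.005 V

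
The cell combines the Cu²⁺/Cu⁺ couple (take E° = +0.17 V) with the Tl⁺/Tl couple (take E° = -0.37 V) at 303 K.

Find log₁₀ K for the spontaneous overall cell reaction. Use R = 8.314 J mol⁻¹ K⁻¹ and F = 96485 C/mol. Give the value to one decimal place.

9.0

Cathode: Cu²⁺/Cu⁺; anode: Tl⁺/Tl. E°cell = (+0.17) − (-0.37) = +0.54 V, with n = 1.
ΔG° = −nFE° = −RT ln K, so ln K = nFE°/(RT) = (1)(96485)(+0.54) / ((8.314)(303)) = 20.682.
log₁₀ K = 20.682 / ln 10 = 9.0.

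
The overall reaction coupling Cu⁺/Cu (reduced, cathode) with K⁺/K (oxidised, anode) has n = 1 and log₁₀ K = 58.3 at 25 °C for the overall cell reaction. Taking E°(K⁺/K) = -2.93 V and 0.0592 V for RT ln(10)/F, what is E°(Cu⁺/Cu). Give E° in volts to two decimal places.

E°cell = (0.0592/n)·log K = (0.0592/1)(58.3) = +3.451 V.
Since Cu⁺/Cu is the cathode and K⁺/K the anode, E°cell = E°(Cu⁺/Cu) − E°(K⁺/K).
So E°(Cu⁺/Cu) = E°cell + E°(K⁺/K) = +3.451 + (-2.93) = +0.52 V.

+0.52 V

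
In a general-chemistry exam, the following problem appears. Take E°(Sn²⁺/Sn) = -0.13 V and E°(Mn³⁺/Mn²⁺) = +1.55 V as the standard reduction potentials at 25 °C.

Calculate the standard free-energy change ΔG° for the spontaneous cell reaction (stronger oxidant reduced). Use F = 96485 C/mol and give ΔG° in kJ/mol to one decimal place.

-324.2 kJ/mol

Mn³⁺/Mn²⁺ (E° = +1.55 V) is the cathode; Sn²⁺/Sn (E° = -0.13 V) is the anode, so E°cell = +1.68 V.
Balancing electrons gives n = 2 (lcm of 1 and 2).
ΔG° = −nFE° = −(2)(96485)(+1.68) = -324,190 J = -324.2 kJ/mol.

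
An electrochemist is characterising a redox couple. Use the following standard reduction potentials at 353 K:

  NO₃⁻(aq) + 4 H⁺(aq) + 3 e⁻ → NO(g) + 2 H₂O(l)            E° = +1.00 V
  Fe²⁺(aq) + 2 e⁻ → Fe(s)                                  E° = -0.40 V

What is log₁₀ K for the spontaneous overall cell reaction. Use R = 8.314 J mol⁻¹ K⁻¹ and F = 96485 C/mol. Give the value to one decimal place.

Cathode: NO₃⁻/NO; anode: Fe²⁺/Fe. E°cell = (+1.00) − (-0.40) = +1.40 V, with n = 6.
ΔG° = −nFE° = −RT ln K, so ln K = nFE°/(RT) = (6)(96485)(+1.40) / ((8.314)(353)) = 276.156.
log₁₀ K = 276.156 / ln 10 = 119.9.

119.9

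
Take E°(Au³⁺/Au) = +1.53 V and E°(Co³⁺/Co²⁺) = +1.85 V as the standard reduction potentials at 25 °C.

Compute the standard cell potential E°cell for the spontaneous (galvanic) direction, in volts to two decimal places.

+0.32 V

The Co³⁺/Co²⁺ couple has the higher reduction potential, so it is the cathode; Au³⁺/Au is oxidised at the anode.
E°cell = E°(cathode) − E°(anode) = (+1.85) − (+1.53) = +0.32 V.
Since E°cell > 0, the reaction is spontaneous under standard conditions.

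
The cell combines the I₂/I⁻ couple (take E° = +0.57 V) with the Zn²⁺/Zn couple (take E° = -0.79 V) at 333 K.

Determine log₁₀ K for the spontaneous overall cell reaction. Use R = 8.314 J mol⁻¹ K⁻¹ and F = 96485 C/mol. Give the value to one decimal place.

41.2

Cathode: I₂/I⁻; anode: Zn²⁺/Zn. E°cell = (+0.57) − (-0.79) = +1.36 V, with n = 2.
ΔG° = −nFE° = −RT ln K, so ln K = nFE°/(RT) = (2)(96485)(+1.36) / ((8.314)(333)) = 94.793.
log₁₀ K = 94.793 / ln 10 = 41.2.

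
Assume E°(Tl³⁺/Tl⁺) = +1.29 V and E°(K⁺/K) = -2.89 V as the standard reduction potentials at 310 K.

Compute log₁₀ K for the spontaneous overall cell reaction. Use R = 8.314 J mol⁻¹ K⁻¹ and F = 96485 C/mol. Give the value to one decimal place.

135.9

Cathode: Tl³⁺/Tl⁺; anode: K⁺/K. E°cell = (+1.29) − (-2.89) = +4.18 V, with n = 2.
ΔG° = −nFE° = −RT ln K, so ln K = nFE°/(RT) = (2)(96485)(+4.18) / ((8.314)(310)) = 312.964.
log₁₀ K = 312.964 / ln 10 = 135.9.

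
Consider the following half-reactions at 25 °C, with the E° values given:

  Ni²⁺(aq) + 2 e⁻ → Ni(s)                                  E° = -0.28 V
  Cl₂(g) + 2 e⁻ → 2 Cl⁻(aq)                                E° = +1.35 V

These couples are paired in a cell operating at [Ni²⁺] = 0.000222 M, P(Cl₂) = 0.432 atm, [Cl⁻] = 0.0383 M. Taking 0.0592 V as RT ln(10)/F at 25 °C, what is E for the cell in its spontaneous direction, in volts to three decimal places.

+1.811 V

Cl₂/Cl⁻ is the cathode (higher E°), Ni²⁺/Ni the anode: E°cell = +1.35 − (-0.28) = +1.63 V, n = 2.
Overall: Cl₂(g) + Ni(s) → 2 Cl⁻(aq) + Ni²⁺(aq)
Q = [Cl⁻]^2·[Ni²⁺] / (P(Cl₂)); log Q = -6.123.
E = E° − (0.0592/n) log Q = +1.63 − (0.0592/2)(-6.123) = +1.811 V.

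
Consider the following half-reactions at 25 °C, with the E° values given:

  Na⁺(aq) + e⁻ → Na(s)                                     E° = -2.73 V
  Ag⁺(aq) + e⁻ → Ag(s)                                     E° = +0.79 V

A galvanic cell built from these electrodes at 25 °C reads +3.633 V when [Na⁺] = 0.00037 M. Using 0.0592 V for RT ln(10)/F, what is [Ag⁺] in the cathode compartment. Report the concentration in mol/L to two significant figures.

0.030 M

Ag⁺/Ag is the cathode, Na⁺/Na the anode: E°cell = +3.52 V, n = 1.
Overall reaction: Ag⁺(aq) + Na(s) → Ag(s) + Na⁺(aq); Q = [Na⁺]^1/[Ag⁺]^1.
From E = E° − (0.0592/n) log Q: log Q = (E° − E)·n/0.0592 = (+3.52 − (+3.633))·1/0.0592 = -1.9088.
So 1·log[Ag⁺] = 1·log(0.00037) − log Q = -3.4318 − (-1.9088) = -1.5230; [Ag⁺] = 10^(-1.5230) ≈ 0.030 M.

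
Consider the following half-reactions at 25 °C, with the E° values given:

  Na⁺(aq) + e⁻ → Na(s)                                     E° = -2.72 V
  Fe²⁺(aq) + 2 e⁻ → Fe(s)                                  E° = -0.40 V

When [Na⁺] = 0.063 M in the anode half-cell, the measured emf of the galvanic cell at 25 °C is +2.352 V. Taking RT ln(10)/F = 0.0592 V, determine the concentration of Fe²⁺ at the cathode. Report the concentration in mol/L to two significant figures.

Fe²⁺/Fe is the cathode, Na⁺/Na the anode: E°cell = +2.32 V, n = 2.
Overall reaction: Fe²⁺(aq) + 2 Na(s) → Fe(s) + 2 Na⁺(aq); Q = [Na⁺]^2/[Fe²⁺]^1.
From E = E° − (0.0592/n) log Q: log Q = (E° − E)·n/0.0592 = (+2.32 − (+2.352))·2/0.0592 = -1.0811.
So 1·log[Fe²⁺] = 2·log(0.063) − log Q = -2.4013 − (-1.0811) = -1.3202; [Fe²⁺] = 10^(-1.3202) ≈ 0.048 M.

0.048 M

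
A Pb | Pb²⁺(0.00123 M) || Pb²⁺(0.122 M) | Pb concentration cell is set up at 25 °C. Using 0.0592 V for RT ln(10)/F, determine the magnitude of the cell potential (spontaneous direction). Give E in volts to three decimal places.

For a concentration cell E°cell = 0. The 0.122 M side is the cathode (reduction is favoured where [Pb²⁺] is higher).
With n = 2, E = −(0.0592/2) log([Pb²⁺]ₐₙ/[Pb²⁺]꜀ₐₜ) = −(0.0592/2) log(0.00123/0.122) = −(0.0592/2)(-1.996) = +0.059 V.

+0.059 V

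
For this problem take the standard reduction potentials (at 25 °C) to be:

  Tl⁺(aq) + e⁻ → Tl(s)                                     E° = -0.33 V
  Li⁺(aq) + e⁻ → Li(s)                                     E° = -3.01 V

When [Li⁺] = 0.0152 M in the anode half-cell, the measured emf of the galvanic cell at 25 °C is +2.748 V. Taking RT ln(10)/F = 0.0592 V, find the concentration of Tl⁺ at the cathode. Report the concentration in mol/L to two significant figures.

Tl⁺/Tl is the cathode, Li⁺/Li the anode: E°cell = +2.68 V, n = 1.
Overall reaction: Tl⁺(aq) + Li(s) → Tl(s) + Li⁺(aq); Q = [Li⁺]^1/[Tl⁺]^1.
From E = E° − (0.0592/n) log Q: log Q = (E° − E)·n/0.0592 = (+2.68 − (+2.748))·1/0.0592 = -1.1486.
So 1·log[Tl⁺] = 1·log(0.0152) − log Q = -1.8182 − (-1.1486) = -0.6696; [Tl⁺] = 10^(-0.6696) ≈ 0.21 M.

0.21 M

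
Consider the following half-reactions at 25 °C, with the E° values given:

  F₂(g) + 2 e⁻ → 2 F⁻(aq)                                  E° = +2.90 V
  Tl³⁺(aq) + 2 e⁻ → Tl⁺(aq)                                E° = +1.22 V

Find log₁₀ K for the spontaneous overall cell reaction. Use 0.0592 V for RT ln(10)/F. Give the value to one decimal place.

56.8

Cathode: F₂/F⁻; anode: Tl³⁺/Tl⁺. E°cell = +1.68 V, n = 2.
log K = nE°cell / 0.0592 = (2)(+1.68) / 0.0592 = 56.8.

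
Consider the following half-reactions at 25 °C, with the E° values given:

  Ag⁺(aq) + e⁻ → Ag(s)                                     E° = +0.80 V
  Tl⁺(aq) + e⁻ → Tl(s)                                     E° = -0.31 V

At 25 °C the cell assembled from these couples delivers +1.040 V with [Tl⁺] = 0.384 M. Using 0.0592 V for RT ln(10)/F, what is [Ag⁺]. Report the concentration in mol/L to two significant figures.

0.025 M

Ag⁺/Ag is the cathode, Tl⁺/Tl the anode: E°cell = +1.11 V, n = 1.
Overall reaction: Ag⁺(aq) + Tl(s) → Ag(s) + Tl⁺(aq); Q = [Tl⁺]^1/[Ag⁺]^1.
From E = E° − (0.0592/n) log Q: log Q = (E° − E)·n/0.0592 = (+1.11 − (+1.040))·1/0.0592 = 1.1824.
So 1·log[Ag⁺] = 1·log(0.384) − log Q = -0.4157 − (1.1824) = -1.5981; [Ag⁺] = 10^(-1.5981) ≈ 0.025 M.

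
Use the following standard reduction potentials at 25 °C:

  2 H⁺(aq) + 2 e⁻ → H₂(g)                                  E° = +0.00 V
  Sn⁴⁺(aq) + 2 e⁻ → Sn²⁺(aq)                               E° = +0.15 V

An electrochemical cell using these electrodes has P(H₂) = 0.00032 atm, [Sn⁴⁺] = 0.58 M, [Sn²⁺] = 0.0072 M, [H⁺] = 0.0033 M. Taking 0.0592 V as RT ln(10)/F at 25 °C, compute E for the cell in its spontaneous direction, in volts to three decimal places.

+0.250 V

Sn⁴⁺/Sn²⁺ is the cathode (higher E°), H⁺/H₂ the anode: E°cell = +0.15 − (+0.00) = +0.15 V, n = 2.
Overall: Sn⁴⁺(aq) + H₂(g) → Sn²⁺(aq) + 2 H⁺(aq)
Q = [Sn²⁺]·[H⁺]^2 / ([Sn⁴⁺]·P(H₂)); log Q = -3.374.
E = E° − (0.0592/n) log Q = +0.15 − (0.0592/2)(-3.374) = +0.250 V.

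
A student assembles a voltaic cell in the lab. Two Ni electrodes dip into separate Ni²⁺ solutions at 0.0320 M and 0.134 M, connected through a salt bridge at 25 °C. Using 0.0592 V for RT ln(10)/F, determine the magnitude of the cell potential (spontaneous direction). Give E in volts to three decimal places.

+0.018 V

For a concentration cell E°cell = 0. The 0.134 M side is the cathode (reduction is favoured where [Ni²⁺] is higher).
With n = 2, E = −(0.0592/2) log([Ni²⁺]ₐₙ/[Ni²⁺]꜀ₐₜ) = −(0.0592/2) log(0.032/0.134) = −(0.0592/2)(-0.622) = +0.018 V.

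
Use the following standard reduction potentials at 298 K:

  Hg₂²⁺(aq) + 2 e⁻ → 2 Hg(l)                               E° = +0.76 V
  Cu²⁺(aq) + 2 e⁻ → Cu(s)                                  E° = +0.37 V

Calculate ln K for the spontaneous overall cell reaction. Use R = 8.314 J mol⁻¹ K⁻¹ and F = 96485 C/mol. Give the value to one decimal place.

Cathode: Hg₂²⁺/Hg; anode: Cu²⁺/Cu. E°cell = (+0.76) − (+0.37) = +0.39 V, with n = 2.
ΔG° = −nFE° = −RT ln K, so ln K = nFE°/(RT) = (2)(96485)(+0.39) / ((8.314)(298)) = 30.376.

30.4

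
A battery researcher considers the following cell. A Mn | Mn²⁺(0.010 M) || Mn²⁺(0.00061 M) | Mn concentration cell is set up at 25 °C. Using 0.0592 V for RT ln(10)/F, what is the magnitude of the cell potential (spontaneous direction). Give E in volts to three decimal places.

+0.036 V

For a concentration cell E°cell = 0. The 0.010 M side is the cathode (reduction is favoured where [Mn²⁺] is higher).
With n = 2, E = −(0.0592/2) log([Mn²⁺]ₐₙ/[Mn²⁺]꜀ₐₜ) = −(0.0592/2) log(0.00061/0.01) = −(0.0592/2)(-1.215) = +0.036 V.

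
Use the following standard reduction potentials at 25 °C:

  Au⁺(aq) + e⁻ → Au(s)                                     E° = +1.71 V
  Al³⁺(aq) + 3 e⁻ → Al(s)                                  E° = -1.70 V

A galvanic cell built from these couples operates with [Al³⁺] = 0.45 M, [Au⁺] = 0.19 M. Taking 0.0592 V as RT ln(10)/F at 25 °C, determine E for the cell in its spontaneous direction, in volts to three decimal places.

Au⁺/Au is the cathode (higher E°), Al³⁺/Al the anode: E°cell = +1.71 − (-1.70) = +3.41 V, n = 3.
Overall: 3 Au⁺(aq) + Al(s) → 3 Au(s) + Al³⁺(aq)
Q = [Al³⁺] / ([Au⁺]^3); log Q = 1.817.
E = E° − (0.0592/n) log Q = +3.41 − (0.0592/3)(1.817) = +3.374 V.

+3.374 V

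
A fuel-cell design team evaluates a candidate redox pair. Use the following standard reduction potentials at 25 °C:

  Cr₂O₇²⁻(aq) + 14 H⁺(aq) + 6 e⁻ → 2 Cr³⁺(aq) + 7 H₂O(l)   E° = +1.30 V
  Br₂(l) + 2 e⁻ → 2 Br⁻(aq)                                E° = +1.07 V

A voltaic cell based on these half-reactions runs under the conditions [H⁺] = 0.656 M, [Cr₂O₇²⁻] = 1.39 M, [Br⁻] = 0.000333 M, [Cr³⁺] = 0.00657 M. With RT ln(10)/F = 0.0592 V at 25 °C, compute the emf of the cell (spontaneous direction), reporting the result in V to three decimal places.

+0.043 V

Cr₂O₇²⁻/Cr³⁺ is the cathode (higher E°), Br₂/Br⁻ the anode: E°cell = +1.30 − (+1.07) = +0.23 V, n = 6.
Overall: Cr₂O₇²⁻(aq) + 14 H⁺(aq) + 6 Br⁻(aq) → 2 Cr³⁺(aq) + 7 H₂O(l) + 3 Br₂(l)
Q = [Cr³⁺]^2 / ([Cr₂O₇²⁻]·[H⁺]^14·[Br⁻]^6); log Q = 18.921.
E = E° − (0.0592/n) log Q = +0.23 − (0.0592/6)(18.921) = +0.043 V.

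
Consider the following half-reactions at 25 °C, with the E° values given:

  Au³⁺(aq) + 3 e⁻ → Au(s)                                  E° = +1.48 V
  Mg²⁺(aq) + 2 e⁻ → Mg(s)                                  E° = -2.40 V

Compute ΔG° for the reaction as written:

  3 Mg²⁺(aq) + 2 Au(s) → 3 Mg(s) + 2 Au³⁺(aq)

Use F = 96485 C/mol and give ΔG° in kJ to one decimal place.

+2246.2 kJ

As written, Mg²⁺/Mg is reduced (cathode) and Au³⁺/Au is oxidised (anode), so E°cell = (-2.40) − (+1.48) = -3.88 V.
Balancing electrons gives n = 6.
ΔG° = −nFE° = −(6)(96485)(-3.88) = 2,246,171 J = +2246.2 kJ.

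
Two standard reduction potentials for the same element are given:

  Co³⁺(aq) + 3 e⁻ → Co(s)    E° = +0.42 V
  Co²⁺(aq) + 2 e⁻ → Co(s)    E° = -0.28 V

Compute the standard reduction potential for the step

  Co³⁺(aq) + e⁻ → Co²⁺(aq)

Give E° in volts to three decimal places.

Sequential free energies add, so n₃E°₃ = n₁E°₁ + n₂E°₂.
With n₃ = 3, and the known step contributing 2×(-0.28) V, the unknown satisfies 1·E° = 3×(+0.42) − 2×(-0.28) = +1.820.
E° = +1.820 / 1 = +1.820 V.

+1.820 V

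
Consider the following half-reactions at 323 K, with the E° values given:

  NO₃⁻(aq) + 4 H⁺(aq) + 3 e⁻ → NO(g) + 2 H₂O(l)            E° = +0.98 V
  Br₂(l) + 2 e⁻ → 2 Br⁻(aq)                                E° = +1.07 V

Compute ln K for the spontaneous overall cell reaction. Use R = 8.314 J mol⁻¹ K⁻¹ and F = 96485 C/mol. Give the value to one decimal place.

19.4

Cathode: Br₂/Br⁻; anode: NO₃⁻/NO. E°cell = (+1.07) − (+0.98) = +0.09 V, with n = 6.
ΔG° = −nFE° = −RT ln K, so ln K = nFE°/(RT) = (6)(96485)(+0.09) / ((8.314)(323)) = 19.402.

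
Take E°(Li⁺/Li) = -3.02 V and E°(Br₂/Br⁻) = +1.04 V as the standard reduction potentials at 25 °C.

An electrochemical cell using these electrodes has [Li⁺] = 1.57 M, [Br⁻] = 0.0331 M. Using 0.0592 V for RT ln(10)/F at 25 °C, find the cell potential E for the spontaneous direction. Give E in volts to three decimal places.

Br₂/Br⁻ is the cathode (higher E°), Li⁺/Li the anode: E°cell = +1.04 − (-3.02) = +4.06 V, n = 2.
Overall: Br₂(l) + 2 Li(s) → 2 Br⁻(aq) + 2 Li⁺(aq)
Q = [Br⁻]^2·[Li⁺]^2; log Q = -2.569.
E = E° − (0.0592/n) log Q = +4.06 − (0.0592/2)(-2.569) = +4.136 V.

+4.136 V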